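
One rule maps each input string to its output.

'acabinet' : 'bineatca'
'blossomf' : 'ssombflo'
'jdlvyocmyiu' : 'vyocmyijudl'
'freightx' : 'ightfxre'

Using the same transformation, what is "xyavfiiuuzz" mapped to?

The transformation: swap the first and last characters, then move the first 3 characters to the end (rotate left by 3).
For "xyavfiiuuzz", step one produces "zyavfiiuuzx"; step two turns that into "vfiiuuzxzya".

vfiiuuzxzya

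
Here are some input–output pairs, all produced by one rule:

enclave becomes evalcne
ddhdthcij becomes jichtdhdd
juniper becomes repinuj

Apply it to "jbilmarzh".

hzramlibj

Looking at the pairs, the operation is to reverse the string.
So "jbilmarzh" becomes "hzramlibj".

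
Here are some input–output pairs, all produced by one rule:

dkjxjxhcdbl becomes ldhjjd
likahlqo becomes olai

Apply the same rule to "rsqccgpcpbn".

nppcqr

The transformation: reverse the string, then keep every other character starting from the first (positions 1st, 3rd, 5th, ...).
So "rsqccgpcpbn" becomes "nppcqr".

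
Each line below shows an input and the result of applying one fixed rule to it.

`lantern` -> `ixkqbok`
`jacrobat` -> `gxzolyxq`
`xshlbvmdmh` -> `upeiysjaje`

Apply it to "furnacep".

crokxzbm

What's happening: shift every letter 3 places backward in the alphabet (wrapping around).
"furnacep" → "crokxzbm".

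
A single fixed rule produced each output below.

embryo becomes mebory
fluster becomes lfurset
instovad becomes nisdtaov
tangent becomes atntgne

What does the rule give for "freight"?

rfetihg

In each case the input is transformed by: move the first character to the end, then take characters alternately from the front and the back (1st, last, 2nd, 2nd-last, ...).
On "freight": the first step gives "reightf", and the second then gives "rfetihg".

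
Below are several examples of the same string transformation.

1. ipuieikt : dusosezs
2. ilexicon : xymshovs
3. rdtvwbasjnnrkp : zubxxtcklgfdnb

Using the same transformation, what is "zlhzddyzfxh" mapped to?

rhpjinnjrvj

The pattern: reverse the string, then shift every letter 10 places forward in the alphabet (wrapping around).
"zlhzddyzfxh" → "hxfzyddzhlz" → "rhpjinnjrvj".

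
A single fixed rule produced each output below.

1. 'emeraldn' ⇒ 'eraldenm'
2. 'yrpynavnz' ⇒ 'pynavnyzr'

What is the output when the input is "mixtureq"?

In each case the input is transformed by: swap the first and last characters, then move the first 2 characters to the end (rotate left by 2).
On "mixtureq" that produces "xturemqi".

xturemqi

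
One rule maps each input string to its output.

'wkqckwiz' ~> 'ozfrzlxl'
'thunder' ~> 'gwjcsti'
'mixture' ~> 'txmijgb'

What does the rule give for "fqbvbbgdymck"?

Each output is the input with this applied: shift every letter 11 places backward in the alphabet (wrapping around), then swap the first and last characters.
For "fqbvbbgdymck", step one produces "ufqkqqvsnbrz"; step two turns that into "zfqkqqvsnbru".

zfqkqqvsnbru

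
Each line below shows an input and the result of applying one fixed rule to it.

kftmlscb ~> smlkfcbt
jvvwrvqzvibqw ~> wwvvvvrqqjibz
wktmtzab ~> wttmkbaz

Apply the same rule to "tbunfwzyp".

ywutpnfbz

The pattern: sort the characters into reverse alphabetical order, then move the first character to the end.
Working it through for "tbunfwzyp": intermediate "zywutpnfb", final "ywutpnfbz".
(Check on "wktmtzab": → "zwttmkba" → "wttmkbaz" ✓)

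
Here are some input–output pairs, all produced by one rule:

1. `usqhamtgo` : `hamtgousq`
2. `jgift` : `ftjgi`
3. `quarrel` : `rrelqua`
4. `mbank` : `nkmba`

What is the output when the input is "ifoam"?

amifo

Each output is the input with this applied: move the first 3 characters to the end (rotate left by 3).
"ifoam" → "amifo".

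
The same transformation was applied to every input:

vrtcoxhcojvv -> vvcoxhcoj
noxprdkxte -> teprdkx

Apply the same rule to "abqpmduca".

The pattern: delete the first 3 characters, then move the last 2 characters to the front (rotate right by 2).
"abqpmduca" → "pmduca" → "capmdu".

capmdu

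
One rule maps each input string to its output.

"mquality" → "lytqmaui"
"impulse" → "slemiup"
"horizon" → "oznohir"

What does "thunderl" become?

Rule — swap each adjacent pair of characters (1↔2, 3↔4, ...), then move the last 3 characters to the front (rotate right by 3).
On "thunderl": the first step gives "htnuedlr", and the second then gives "dlrhtnue".

dlrhtnue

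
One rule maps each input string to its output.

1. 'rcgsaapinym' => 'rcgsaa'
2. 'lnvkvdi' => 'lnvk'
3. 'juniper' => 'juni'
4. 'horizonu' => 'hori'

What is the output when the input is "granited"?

gran

Looking at the pairs, the operation is to take characters alternately from the front and the back (1st, last, 2nd, 2nd-last, ...), then keep every other character starting from the first (positions 1st, 3rd, 5th, ...).
Starting from "granited": after the first operation, "gdreatni"; after the second, "gran".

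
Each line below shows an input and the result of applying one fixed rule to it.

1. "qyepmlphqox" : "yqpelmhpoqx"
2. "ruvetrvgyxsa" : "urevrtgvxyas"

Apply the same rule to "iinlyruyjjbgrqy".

Looking at the pairs, the operation is to swap each adjacent pair of characters (1↔2, 3↔4, ...).
Applying that to "iinlyruyjjbgrqy" gives "iilnryyujjgbqry".

iilnryyujjgbqry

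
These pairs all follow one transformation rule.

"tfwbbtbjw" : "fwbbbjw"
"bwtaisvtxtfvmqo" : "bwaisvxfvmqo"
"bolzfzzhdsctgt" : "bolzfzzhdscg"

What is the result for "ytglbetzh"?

yglbezh

What's happening: remove every "t".
On "ytglbetzh" that produces "yglbezh".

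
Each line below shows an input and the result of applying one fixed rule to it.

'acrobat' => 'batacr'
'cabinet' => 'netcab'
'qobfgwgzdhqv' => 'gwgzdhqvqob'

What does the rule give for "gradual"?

In each case the input is transformed by: move the first 3 characters to the end (rotate left by 3), then delete the first character.
For "gradual", step one produces "dualgra"; step two turns that into "ualgra".

ualgra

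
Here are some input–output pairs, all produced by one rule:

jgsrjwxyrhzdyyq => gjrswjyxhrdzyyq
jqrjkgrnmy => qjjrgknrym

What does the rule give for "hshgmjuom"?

shghjmoum

The pattern: swap each adjacent pair of characters (1↔2, 3↔4, ...).
So "hshgmjuom" becomes "shghjmoum".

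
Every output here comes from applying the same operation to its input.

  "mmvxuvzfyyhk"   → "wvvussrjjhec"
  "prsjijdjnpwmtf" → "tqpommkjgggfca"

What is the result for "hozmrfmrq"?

The transformation: shift every letter 3 places backward in the alphabet (wrapping around), then sort the characters into reverse alphabetical order.
Starting from "hozmrfmrq": after the first operation, "elwjocjon"; after the second, "woonljjec".

woonljjec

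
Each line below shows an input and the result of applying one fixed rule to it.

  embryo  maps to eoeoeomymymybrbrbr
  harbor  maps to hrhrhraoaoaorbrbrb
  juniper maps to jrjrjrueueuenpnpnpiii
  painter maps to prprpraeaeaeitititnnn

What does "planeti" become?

Rule — repeat every character 3 times, then take characters alternately from the front and the back (1st, last, 2nd, 2nd-last, ...).
Starting from "planeti": after the first operation, "ppplllaaannneeetttiii"; after the second, "pipipiltltltaeaeaennn".

pipipiltltltaeaeaennn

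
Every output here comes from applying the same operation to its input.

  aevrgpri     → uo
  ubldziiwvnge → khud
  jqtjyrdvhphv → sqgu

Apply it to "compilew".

lk

What's happening: keep one character in every 3, starting at position 3 (positions 3rd, 6th, 9th, ...), then shift every letter 1 place backward in the alphabet (wrapping around).
Working it through for "compilew": intermediate "ml", final "lk".
(Check on "aevrgpri": → "vp" → "uo" ✓)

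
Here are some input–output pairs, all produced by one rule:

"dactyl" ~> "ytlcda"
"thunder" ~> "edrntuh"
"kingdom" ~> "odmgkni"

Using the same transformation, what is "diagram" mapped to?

The rule is to move the last 2 characters to the front (rotate right by 2), then take characters alternately from the front and the back (1st, last, 2nd, 2nd-last, ...).
"diagram" → "amdiagr" → "armgdai".

armgdai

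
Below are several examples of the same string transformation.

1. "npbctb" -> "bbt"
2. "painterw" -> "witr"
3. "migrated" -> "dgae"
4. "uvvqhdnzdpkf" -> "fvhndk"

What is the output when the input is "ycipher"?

rihy

Looking at the pairs, the operation is to swap the first and last characters, then keep every other character starting from the first (positions 1st, 3rd, 5th, ...).
Applying that to "ycipher" gives "rihy".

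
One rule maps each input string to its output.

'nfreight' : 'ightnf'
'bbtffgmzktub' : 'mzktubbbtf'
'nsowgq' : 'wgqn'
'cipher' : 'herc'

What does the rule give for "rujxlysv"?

lysvru

Rule — swap the front and back halves of the string, then delete the last 2 characters.
Starting from "rujxlysv": after the first operation, "lysvrujx"; after the second, "lysvru".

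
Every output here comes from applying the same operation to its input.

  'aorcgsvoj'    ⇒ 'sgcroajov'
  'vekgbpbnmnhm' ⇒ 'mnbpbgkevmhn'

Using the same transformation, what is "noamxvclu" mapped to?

vxmaonulc

Rule — reverse the string, then move the first 3 characters to the end (rotate left by 3).
Working it through for "noamxvclu": intermediate "ulcvxmaon", final "vxmaonulc".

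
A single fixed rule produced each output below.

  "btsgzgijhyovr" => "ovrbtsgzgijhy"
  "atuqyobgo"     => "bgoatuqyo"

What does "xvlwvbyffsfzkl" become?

zklxvlwvbyffsf

Looking at the pairs, the operation is to move the last 3 characters to the front (rotate right by 3).
For "xvlwvbyffsfzkl" the result is "zklxvlwvbyffsf".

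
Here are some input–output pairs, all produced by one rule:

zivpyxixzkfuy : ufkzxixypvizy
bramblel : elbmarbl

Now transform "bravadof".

odavarbf

Looking at the pairs, the operation is to reverse the string, then move the first character to the end.
Working it through for "bravadof": intermediate "fodavarb", final "odavarbf".
(Check on "zivpyxixzkfuy": → "yufkzxixypviz" → "ufkzxixypvizy" ✓)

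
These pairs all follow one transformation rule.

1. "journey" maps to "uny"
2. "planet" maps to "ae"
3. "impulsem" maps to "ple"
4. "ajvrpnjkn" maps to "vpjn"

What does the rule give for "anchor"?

Each output is the input with this applied: delete the first character, then keep every other character starting from the second (positions 2nd, 4th, 6th, ...).
Starting from "anchor": after the first operation, "nchor"; after the second, "co".

co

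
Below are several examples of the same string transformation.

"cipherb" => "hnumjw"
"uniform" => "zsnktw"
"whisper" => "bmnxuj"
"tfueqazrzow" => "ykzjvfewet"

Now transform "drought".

In each case the input is transformed by: delete the last character, then shift every letter 5 places forward in the alphabet (wrapping around).
Applying both steps to "drought": "drough", then "iwtzlm".

iwtzlm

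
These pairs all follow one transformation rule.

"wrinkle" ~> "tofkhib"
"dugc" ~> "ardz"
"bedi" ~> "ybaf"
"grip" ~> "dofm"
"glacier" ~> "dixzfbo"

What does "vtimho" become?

sqfjel

The rule is to shift every letter 3 places backward in the alphabet (wrapping around).
On "vtimho" that produces "sqfjel".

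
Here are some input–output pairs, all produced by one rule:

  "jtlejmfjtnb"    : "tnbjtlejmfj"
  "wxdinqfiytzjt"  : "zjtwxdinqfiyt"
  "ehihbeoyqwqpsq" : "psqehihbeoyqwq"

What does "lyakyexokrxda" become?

In each case the input is transformed by: move the last 3 characters to the front (rotate right by 3).
Doing the same to "lyakyexokrxda": "xdalyakyexokr".

xdalyakyexokr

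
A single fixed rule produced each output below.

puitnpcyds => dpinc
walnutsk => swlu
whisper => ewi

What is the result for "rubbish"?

The pattern: move the last 3 characters to the front (rotate right by 3), then keep every other character starting from the second (positions 2nd, 4th, 6th, ...).
Doing the same to "rubbish": "srb".

srb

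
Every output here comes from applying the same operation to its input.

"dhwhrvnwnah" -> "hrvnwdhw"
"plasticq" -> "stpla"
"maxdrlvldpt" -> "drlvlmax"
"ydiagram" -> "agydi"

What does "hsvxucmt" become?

What's happening: delete the last 3 characters, then move the first 3 characters to the end (rotate left by 3).
For "hsvxucmt", step one produces "hsvxu"; step two turns that into "xuhsv".

xuhsv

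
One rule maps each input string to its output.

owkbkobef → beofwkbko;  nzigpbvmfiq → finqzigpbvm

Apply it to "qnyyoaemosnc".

The pattern: swap the first and last characters, then move the last 3 characters to the front (rotate right by 3).
"qnyyoaemosnc" → "cnyyoaemosnq" → "snqcnyyoaemo".
(Check on "owkbkobef": → "fwkbkobeo" → "beofwkbko" ✓)

snqcnyyoaemo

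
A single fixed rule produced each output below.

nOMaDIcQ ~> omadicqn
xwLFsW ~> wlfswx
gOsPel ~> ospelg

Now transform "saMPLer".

amplers

The transformation: move the first character to the end, then convert every letter to lowercase.
Starting from "saMPLer": after the first operation, "aMPLers"; after the second, "amplers".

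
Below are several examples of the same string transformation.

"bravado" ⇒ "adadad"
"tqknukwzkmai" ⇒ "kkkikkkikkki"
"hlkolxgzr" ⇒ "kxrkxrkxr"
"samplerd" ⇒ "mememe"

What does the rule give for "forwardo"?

The pattern: keep one character in every 3, starting at position 3 (positions 3rd, 6th, 9th, ...), then write the whole string 3 times in a row.
For "forwardo", step one produces "rr"; step two turns that into "rrrrrr".

rrrrrr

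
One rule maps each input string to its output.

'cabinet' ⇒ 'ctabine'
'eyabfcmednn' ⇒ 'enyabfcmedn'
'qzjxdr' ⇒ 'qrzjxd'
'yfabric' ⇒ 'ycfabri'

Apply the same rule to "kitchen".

The pattern: swap the first and last characters, then move the last character to the front.
So "kitchen" becomes "knitche".
(Check on "eyabfcmednn": → "nyabfcmedne" → "enyabfcmedn" ✓)

knitche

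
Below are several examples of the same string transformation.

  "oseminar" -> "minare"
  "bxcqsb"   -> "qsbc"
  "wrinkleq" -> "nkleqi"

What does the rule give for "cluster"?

steru

What's happening: delete the first 2 characters, then move the first character to the end.
Applying that to "cluster" gives "steru".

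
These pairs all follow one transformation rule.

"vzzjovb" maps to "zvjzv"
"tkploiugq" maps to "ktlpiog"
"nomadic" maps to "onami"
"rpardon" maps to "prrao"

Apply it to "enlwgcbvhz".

newlcgvb

In each case the input is transformed by: swap each adjacent pair of characters (1↔2, 3↔4, ...), then delete the last 2 characters.
So "enlwgcbvhz" becomes "newlcgvb".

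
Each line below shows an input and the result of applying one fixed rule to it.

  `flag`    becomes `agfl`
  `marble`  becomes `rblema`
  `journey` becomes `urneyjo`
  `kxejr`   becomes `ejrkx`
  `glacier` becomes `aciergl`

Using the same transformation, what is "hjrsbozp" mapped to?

rsbozphj

In each case the input is transformed by: move the first 2 characters to the end (rotate left by 2).
"hjrsbozp" → "rsbozphj".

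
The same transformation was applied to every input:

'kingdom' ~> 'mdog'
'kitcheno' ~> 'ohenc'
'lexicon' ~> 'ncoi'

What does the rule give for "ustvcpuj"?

jcpuv

The rule is to delete the first 3 characters, then swap the first and last characters.
"ustvcpuj" → "vcpuj" → "jcpuv".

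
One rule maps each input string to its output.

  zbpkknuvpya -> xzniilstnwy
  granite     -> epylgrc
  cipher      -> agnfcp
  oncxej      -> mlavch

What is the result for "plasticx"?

The pattern: shift every letter 2 places backward in the alphabet (wrapping around).
For "plasticx" the result is "njyqrgav".

njyqrgav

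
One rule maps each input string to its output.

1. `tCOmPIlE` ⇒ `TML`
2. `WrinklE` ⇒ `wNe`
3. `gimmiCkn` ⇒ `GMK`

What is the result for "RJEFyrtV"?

Rule — flip the case of every letter, then keep one character in every 3, starting at position 1 (positions 1st, 4th, 7th, ...).
Working it through for "RJEFyrtV": intermediate "rjefYRTv", final "rfT".

rfT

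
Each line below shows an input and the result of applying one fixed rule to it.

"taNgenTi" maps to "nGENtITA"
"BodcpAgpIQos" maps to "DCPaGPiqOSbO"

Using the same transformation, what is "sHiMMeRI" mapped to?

The transformation: flip the case of every letter, then move the first 2 characters to the end (rotate left by 2).
"sHiMMeRI" → "ShImmEri" → "ImmEriSh".
(Check on "taNgenTi": → "TAnGENtI" → "nGENtITA" ✓)

ImmEriSh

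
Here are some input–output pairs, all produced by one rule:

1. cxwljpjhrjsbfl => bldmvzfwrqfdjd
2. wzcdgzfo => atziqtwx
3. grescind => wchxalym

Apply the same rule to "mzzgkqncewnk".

Rule — swap the front and back halves of the string, then shift every letter 6 places backward in the alphabet (wrapping around).
Applying both steps to "mzzgkqncewnk": "ncewnkmzzgkq", then "hwyqhegttaek".

hwyqhegttaek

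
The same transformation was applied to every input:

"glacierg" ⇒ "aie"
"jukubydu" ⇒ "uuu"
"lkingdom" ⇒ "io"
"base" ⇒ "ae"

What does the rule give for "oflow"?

oo

The rule is to keep only the vowels.
For "oflow" the result is "oo".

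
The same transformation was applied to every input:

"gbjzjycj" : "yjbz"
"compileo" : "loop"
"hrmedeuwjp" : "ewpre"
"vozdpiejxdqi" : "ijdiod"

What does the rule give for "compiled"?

ldop

Each output is the input with this applied: keep every other character starting from the second (positions 2nd, 4th, 6th, ...), then move the first 2 characters to the end (rotate left by 2).
On "compiled": the first step gives "opld", and the second then gives "ldop".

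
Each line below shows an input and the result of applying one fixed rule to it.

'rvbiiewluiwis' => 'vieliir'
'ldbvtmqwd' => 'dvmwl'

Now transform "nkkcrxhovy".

kcxoy

Looking at the pairs, the operation is to move the first character to the end, then keep every other character starting from the first (positions 1st, 3rd, 5th, ...).
Working it through for "nkkcrxhovy": intermediate "kkcrxhovyn", final "kcxoy".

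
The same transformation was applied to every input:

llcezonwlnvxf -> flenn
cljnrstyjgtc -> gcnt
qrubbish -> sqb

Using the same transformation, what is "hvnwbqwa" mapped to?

whw

In each case the input is transformed by: keep one character in every 3, starting at position 1 (positions 1st, 4th, 7th, ...), then move the last character to the front.
Applying that to "hvnwbqwa" gives "whw".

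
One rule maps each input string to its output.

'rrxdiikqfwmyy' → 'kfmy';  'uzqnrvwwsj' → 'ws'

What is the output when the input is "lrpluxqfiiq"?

qiq

In each case the input is transformed by: keep every other character starting from the first (positions 1st, 3rd, 5th, ...), then delete the first 3 characters.
Working it through for "lrpluxqfiiq": intermediate "lpuqiq", final "qiq".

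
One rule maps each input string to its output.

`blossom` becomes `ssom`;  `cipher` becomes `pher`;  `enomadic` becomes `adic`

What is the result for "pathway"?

hway

The pattern: keep only the last 4 characters.
"pathway" → "hway".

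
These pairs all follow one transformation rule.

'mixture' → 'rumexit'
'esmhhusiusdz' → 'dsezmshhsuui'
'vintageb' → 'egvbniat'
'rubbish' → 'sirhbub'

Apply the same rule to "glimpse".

Rule — move the last 3 characters to the front (rotate right by 3), then swap each adjacent pair of characters (1↔2, 3↔4, ...).
"glimpse" → "pseglim" → "spgeilm".
(Check on "rubbish": → "ishrubb" → "sirhbub" ✓)

spgeilm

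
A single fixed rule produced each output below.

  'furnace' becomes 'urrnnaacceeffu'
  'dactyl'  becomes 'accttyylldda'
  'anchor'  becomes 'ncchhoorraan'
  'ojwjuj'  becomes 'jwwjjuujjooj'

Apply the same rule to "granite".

raanniitteeggr

Looking at the pairs, the operation is to double every character, then move the first 3 characters to the end (rotate left by 3).
Working it through for "granite": intermediate "ggrraanniittee", final "raanniitteeggr".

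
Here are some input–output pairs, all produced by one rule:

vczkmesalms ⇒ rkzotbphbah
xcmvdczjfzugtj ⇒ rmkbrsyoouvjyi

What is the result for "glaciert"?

avrptxig

Looking at the pairs, the operation is to swap each adjacent pair of characters (1↔2, 3↔4, ...), then shift every letter 11 places backward in the alphabet (wrapping around).
"glaciert" → "lgcaeitr" → "avrptxig".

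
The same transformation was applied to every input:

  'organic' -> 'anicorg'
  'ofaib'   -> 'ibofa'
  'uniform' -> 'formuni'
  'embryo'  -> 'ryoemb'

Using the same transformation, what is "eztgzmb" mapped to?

The transformation: move the first 3 characters to the end (rotate left by 3).
On "eztgzmb" that produces "gzmbezt".

gzmbezt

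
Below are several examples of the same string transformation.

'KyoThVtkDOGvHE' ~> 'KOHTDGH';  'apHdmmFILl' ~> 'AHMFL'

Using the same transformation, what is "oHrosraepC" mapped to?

ORSAP

The pattern: keep every other character starting from the first (positions 1st, 3rd, 5th, ...), then convert every letter to uppercase.
Working it through for "oHrosraepC": intermediate "orsap", final "ORSAP".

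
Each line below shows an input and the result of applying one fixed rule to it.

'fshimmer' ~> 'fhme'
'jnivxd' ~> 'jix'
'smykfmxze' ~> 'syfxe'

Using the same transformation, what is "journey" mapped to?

The transformation: keep every other character starting from the first (positions 1st, 3rd, 5th, ...).
For "journey" the result is "juny".

juny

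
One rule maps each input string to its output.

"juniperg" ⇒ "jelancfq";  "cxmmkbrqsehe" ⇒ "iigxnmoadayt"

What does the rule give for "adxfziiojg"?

tbveekfcwz

Looking at the pairs, the operation is to move the first 2 characters to the end (rotate left by 2), then shift every letter 4 places backward in the alphabet (wrapping around).
Starting from "adxfziiojg": after the first operation, "xfziiojgad"; after the second, "tbveekfcwz".
(Check on "cxmmkbrqsehe": → "mmkbrqsehecx" → "iigxnmoadayt" ✓)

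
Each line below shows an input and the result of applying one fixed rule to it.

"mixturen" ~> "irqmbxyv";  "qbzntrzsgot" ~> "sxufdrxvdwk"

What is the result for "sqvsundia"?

mewuzwyrh

Rule — shift every letter 4 places forward in the alphabet (wrapping around), then move the last 2 characters to the front (rotate right by 2).
Working it through for "sqvsundia": intermediate "wuzwyrhme", final "mewuzwyrh".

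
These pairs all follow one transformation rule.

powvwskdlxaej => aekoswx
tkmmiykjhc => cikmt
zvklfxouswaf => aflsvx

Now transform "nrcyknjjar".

ajknr

Rule — sort the characters into alphabetical order, then keep every other character starting from the first (positions 1st, 3rd, 5th, ...).
Applying that to "nrcyknjjar" gives "ajknr".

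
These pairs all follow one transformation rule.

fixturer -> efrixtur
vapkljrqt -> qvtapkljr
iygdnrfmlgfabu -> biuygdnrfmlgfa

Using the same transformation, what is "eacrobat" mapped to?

What's happening: swap the first and last characters, then move the last 2 characters to the front (rotate right by 2).
For "eacrobat", step one produces "tacrobae"; step two turns that into "aetacrob".

aetacrob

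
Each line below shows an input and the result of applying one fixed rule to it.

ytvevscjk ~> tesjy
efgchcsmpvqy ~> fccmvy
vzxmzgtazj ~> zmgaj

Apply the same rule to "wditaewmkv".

dtemv

The pattern: move the first character to the end, then keep every other character starting from the first (positions 1st, 3rd, 5th, ...).
Applying both steps to "wditaewmkv": "ditaewmkvw", then "dtemv".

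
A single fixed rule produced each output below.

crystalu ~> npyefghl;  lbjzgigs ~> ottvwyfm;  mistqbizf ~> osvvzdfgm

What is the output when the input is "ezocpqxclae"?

npprrybcdkm

Rule — sort the characters into alphabetical order, then shift every letter 13 places forward in the alphabet (wrapping around) — i.e. ROT13.
For "ezocpqxclae", step one produces "acceelopqxz"; step two turns that into "npprrybcdkm".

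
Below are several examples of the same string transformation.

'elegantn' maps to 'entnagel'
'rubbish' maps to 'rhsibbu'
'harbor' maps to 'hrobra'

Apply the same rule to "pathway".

Each output is the input with this applied: move the first character to the end, then reverse the string.
Applying both steps to "pathway": "athwayp", then "pyawhta".

pyawhta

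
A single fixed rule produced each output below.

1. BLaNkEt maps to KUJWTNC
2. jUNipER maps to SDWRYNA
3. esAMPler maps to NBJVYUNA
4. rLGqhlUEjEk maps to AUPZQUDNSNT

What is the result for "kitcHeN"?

TRCLQNW

Each output is the input with this applied: shift every letter 9 places forward in the alphabet (wrapping around), then convert every letter to uppercase.
So "kitcHeN" becomes "TRCLQNW".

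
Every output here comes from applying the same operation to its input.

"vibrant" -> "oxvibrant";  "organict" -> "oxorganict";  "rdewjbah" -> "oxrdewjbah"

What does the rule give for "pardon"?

oxpardon

The pattern: prepend "ox".
Applying that to "pardon" gives "oxpardon".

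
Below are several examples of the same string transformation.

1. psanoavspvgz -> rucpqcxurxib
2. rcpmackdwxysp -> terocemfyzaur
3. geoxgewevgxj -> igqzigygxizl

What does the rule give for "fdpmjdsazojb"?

The pattern: shift every letter 2 places forward in the alphabet (wrapping around).
Applying that to "fdpmjdsazojb" gives "hfrolfucbqld".

hfrolfucbqld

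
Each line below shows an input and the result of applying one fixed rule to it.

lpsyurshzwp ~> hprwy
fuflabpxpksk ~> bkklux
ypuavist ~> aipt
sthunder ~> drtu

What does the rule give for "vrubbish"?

bhir

In each case the input is transformed by: keep every other character starting from the second (positions 2nd, 4th, 6th, ...), then sort the characters into alphabetical order.
"vrubbish" → "rbih" → "bhir".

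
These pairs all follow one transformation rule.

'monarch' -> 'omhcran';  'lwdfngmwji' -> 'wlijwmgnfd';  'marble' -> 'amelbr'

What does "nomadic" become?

The pattern: reverse the string, then move the last 2 characters to the front (rotate right by 2).
Starting from "nomadic": after the first operation, "cidamon"; after the second, "oncidam".

oncidam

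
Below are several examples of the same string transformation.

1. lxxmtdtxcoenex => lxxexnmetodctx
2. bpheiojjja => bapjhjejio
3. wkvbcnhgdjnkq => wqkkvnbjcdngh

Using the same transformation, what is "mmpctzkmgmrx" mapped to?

What's happening: take characters alternately from the front and the back (1st, last, 2nd, 2nd-last, ...).
For "mmpctzkmgmrx" the result is "mxmrpmcgtmzk".

mxmrpmcgtmzk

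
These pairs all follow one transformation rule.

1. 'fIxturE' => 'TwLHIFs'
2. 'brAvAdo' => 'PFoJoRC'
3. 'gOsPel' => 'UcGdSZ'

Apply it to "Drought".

In each case the input is transformed by: flip the case of every letter, then shift every letter 12 places backward in the alphabet (wrapping around).
So "Drought" becomes "rFCIUVH".
(Check on "fIxturE": → "FiXTURe" → "TwLHIFs" ✓)

rFCIUVH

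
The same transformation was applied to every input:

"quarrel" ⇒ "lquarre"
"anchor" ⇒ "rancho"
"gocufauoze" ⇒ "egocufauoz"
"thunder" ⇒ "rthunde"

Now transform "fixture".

efixtur

Looking at the pairs, the operation is to move the last character to the front.
Applying that to "fixture" gives "efixtur".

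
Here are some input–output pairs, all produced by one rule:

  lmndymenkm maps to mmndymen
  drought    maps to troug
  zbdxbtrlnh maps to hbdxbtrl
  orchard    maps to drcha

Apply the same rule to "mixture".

The pattern: swap the first and last characters, then delete the last 2 characters.
For "mixture", step one produces "eixturm"; step two turns that into "eixtu".
(Check on "orchard": → "drcharo" → "drcha" ✓)

eixtu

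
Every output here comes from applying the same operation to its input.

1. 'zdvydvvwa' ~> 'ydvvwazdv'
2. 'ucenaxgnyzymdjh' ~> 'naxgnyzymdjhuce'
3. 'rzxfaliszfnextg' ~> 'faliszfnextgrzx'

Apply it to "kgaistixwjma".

The transformation: move the first 3 characters to the end (rotate left by 3).
Applying that to "kgaistixwjma" gives "istixwjmakga".

istixwjmakga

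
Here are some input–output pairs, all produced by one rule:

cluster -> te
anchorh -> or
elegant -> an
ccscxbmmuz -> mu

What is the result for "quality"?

it

The transformation: move the last 3 characters to the front (rotate right by 3), then keep only the first 2 characters.
For "quality", step one produces "ityqual"; step two turns that into "it".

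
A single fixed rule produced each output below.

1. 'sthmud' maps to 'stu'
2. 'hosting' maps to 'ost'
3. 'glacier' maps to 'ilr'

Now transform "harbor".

In each case the input is transformed by: sort the characters into alphabetical order, then keep only the last 3 characters.
On "harbor": the first step gives "abhorr", and the second then gives "orr".

orr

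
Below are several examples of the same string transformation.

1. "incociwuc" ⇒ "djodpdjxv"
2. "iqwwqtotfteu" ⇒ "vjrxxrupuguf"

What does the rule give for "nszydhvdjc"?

dotazeiwek

Each output is the input with this applied: move the last character to the front, then shift every letter 1 place forward in the alphabet (wrapping around).
Starting from "nszydhvdjc": after the first operation, "cnszydhvdj"; after the second, "dotazeiwek".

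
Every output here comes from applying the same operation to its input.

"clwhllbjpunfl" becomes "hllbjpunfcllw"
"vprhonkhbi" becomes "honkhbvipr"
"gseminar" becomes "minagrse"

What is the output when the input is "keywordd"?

Each output is the input with this applied: swap the first and last characters, then move the first 3 characters to the end (rotate left by 3).
Starting from "keywordd": after the first operation, "deywordk"; after the second, "wordkdey".

wordkdey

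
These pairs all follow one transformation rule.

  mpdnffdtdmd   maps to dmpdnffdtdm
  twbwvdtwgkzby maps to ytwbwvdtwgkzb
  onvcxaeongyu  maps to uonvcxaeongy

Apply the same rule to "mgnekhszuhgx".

xmgnekhszuhg

Looking at the pairs, the operation is to move the last character to the front.
So "mgnekhszuhgx" becomes "xmgnekhszuhg".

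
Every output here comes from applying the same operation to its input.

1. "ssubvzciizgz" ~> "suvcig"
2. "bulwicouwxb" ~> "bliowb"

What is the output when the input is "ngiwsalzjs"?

The rule is to keep every other character starting from the first (positions 1st, 3rd, 5th, ...).
For "ngiwsalzjs" the result is "nislj".

nislj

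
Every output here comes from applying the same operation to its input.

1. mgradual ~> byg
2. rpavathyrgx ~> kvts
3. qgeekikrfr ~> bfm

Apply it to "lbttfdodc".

What's happening: shift every letter 5 places backward in the alphabet (wrapping around), then keep one character in every 3, starting at position 2 (positions 2nd, 5th, 8th, ...).
Working it through for "lbttfdodc": intermediate "gwooayjyx", final "way".
(Check on "qgeekikrfr": → "lbzzfdfmam" → "bfm" ✓)

way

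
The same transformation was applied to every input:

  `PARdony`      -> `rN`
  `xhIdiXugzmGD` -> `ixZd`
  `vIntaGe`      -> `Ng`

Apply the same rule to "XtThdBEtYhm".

The pattern: flip the case of every letter, then keep one character in every 3, starting at position 3 (positions 3rd, 6th, 9th, ...).
For "XtThdBEtYhm", step one produces "xTtHDbeTyHM"; step two turns that into "tby".
(Check on "xhIdiXugzmGD": → "XHiDIxUGZMgd" → "ixZd" ✓)

tby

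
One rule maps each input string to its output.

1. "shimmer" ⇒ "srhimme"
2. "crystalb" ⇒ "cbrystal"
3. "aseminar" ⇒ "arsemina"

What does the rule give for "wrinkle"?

What's happening: swap the first and last characters, then move the last character to the front.
For "wrinkle" the result is "werinkl".

werinkl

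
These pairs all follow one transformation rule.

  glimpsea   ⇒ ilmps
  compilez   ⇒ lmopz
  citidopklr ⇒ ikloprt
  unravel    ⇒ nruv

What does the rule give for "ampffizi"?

iimpz

Looking at the pairs, the operation is to sort the characters into alphabetical order, then delete the first 3 characters.
For "ampffizi", step one produces "affiimpz"; step two turns that into "iimpz".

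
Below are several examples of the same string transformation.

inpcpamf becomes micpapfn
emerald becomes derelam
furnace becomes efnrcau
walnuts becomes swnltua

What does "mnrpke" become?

kmpren

In each case the input is transformed by: swap each adjacent pair of characters (1↔2, 3↔4, ...), then swap the first and last characters.
"mnrpke" → "kmpren".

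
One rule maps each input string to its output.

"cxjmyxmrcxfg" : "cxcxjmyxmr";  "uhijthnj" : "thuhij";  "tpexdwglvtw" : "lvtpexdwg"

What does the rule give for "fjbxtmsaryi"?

The transformation: delete the last 2 characters, then move the last 2 characters to the front (rotate right by 2).
"fjbxtmsaryi" → "fjbxtmsar" → "arfjbxtms".

arfjbxtms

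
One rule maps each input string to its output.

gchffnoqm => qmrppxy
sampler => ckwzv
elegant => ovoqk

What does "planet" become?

zvkx

Rule — shift every letter 10 places forward in the alphabet (wrapping around), then delete the last 2 characters.
Applying both steps to "planet": "zvkxod", then "zvkx".
(Check on "elegant": → "ovoqkxd" → "ovoqk" ✓)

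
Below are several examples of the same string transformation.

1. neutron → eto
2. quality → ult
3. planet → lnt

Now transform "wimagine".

iaie

Each output is the input with this applied: keep every other character starting from the second (positions 2nd, 4th, 6th, ...).
Applying that to "wimagine" gives "iaie".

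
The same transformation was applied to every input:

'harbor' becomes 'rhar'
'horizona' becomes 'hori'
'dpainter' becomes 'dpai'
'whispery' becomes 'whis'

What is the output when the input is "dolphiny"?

Rule — swap the front and back halves of the string, then keep only the last 4 characters.
"dolphiny" → "dolp".

dolp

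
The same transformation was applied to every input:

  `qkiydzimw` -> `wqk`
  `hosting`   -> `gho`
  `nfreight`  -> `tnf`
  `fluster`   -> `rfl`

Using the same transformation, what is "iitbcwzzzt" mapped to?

The rule is to move the first 2 characters to the end (rotate left by 2), then keep only the last 3 characters.
On "iitbcwzzzt": the first step gives "tbcwzzztii", and the second then gives "tii".
(Check on "nfreight": → "reightnf" → "tnf" ✓)

tii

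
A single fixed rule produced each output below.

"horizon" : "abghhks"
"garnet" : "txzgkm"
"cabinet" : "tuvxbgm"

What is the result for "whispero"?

What's happening: sort the characters into alphabetical order, then shift every letter 7 places backward in the alphabet (wrapping around).
Working it through for "whispero": intermediate "ehioprsw", final "xabhiklp".

xabhiklp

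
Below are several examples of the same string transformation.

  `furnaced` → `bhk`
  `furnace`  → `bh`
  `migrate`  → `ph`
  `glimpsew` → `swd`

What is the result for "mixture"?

pb

The pattern: shift every letter 7 places forward in the alphabet (wrapping around), then keep one character in every 3, starting at position 2 (positions 2nd, 5th, 8th, ...).
Working it through for "mixture": intermediate "tpeabyl", final "pb".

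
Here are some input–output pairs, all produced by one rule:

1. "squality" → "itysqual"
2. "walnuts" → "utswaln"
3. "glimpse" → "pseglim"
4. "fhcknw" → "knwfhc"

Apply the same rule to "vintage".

agevint

The transformation: move the last 3 characters to the front (rotate right by 3).
Applying that to "vintage" gives "agevint".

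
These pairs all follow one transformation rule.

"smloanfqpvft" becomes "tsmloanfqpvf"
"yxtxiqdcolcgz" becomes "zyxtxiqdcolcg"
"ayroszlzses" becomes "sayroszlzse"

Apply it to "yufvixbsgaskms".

syufvixbsgaskm

Each output is the input with this applied: move the last character to the front.
For "yufvixbsgaskms" the result is "syufvixbsgaskm".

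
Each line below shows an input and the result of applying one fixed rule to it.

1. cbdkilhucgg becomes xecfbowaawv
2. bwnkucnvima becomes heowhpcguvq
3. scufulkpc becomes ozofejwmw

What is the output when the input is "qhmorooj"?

Each output is the input with this applied: move the first 2 characters to the end (rotate left by 2), then shift every letter 6 places backward in the alphabet (wrapping around).
For "qhmorooj" the result is "giliidkb".

giliidkb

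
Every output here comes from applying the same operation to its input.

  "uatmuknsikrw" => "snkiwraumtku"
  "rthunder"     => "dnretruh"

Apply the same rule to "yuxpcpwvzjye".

The pattern: swap each adjacent pair of characters (1↔2, 3↔4, ...), then swap the front and back halves of the string.
Applying both steps to "yuxpcpwvzjye": "uypxpcvwjzey", then "vwjzeyuypxpc".
(Check on "rthunder": → "truhdnre" → "dnretruh" ✓)

vwjzeyuypxpc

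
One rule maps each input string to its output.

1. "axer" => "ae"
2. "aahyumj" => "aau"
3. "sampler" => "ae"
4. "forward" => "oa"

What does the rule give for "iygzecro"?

ieo

The pattern: keep only the vowels.
Doing the same to "iygzecro": "ieo".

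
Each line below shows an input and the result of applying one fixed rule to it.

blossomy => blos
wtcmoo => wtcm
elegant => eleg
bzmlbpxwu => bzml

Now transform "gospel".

Looking at the pairs, the operation is to keep only the first 4 characters.
Applying that to "gospel" gives "gosp".

gosp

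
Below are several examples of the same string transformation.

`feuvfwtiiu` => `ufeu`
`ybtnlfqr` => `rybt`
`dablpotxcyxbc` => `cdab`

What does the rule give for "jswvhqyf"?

fjsw

Looking at the pairs, the operation is to move the first 3 characters to the end (rotate left by 3), then keep only the last 4 characters.
For "jswvhqyf", step one produces "vhqyfjsw"; step two turns that into "fjsw".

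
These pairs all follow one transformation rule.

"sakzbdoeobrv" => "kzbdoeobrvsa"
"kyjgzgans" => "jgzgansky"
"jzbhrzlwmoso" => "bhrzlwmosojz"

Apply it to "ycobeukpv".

obeukpvyc

The transformation: move the first 2 characters to the end (rotate left by 2).
Doing the same to "ycobeukpv": "obeukpvyc".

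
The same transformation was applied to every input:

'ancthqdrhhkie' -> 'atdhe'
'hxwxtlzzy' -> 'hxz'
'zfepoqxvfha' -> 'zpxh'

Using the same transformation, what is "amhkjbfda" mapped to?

Looking at the pairs, the operation is to keep one character in every 3, starting at position 1 (positions 1st, 4th, 7th, ...).
So "amhkjbfda" becomes "akf".

akf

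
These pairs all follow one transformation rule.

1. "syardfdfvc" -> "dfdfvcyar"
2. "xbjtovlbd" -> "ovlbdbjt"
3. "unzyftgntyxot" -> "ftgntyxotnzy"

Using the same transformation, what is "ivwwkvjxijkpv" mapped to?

kvjxijkpvvww

The rule is to delete the first character, then move the first 3 characters to the end (rotate left by 3).
So "ivwwkvjxijkpv" becomes "kvjxijkpvvww".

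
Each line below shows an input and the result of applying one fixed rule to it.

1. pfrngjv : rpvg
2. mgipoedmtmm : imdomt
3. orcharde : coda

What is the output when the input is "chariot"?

acti

Looking at the pairs, the operation is to keep every other character starting from the first (positions 1st, 3rd, 5th, ...), then swap each adjacent pair of characters (1↔2, 3↔4, ...).
On "chariot": the first step gives "cait", and the second then gives "acti".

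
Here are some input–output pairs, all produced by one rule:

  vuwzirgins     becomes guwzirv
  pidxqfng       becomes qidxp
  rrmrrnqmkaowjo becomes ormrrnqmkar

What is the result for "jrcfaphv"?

arcfj

The transformation: delete the last 3 characters, then swap the first and last characters.
Starting from "jrcfaphv": after the first operation, "jrcfa"; after the second, "arcfj".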